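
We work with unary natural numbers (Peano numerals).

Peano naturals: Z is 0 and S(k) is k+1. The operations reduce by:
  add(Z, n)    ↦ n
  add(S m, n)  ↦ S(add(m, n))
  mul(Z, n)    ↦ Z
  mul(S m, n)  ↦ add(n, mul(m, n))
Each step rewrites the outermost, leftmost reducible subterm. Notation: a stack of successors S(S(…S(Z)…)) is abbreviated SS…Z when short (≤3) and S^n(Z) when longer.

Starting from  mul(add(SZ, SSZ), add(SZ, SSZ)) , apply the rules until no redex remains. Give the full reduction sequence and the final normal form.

Answer: normal form = S^9(Z)  (in 24 steps)

Derivation:
  start: mul(add(SZ, SSZ), add(SZ, SSZ))
  [1] mul(S(add(Z, SSZ)), add(SZ, SSZ))
  [2] add(add(SZ, SSZ), mul(add(Z, SSZ), add(SZ, SSZ)))
  [3] add(S(add(Z, SSZ)), mul(add(Z, SSZ), add(SZ, SSZ)))
  [4] S(add(add(Z, SSZ), mul(add(Z, SSZ), add(SZ, SSZ))))
  [5] S(add(SSZ, mul(add(Z, SSZ), add(SZ, SSZ))))
  [6] S(S(add(SZ, mul(add(Z, SSZ), add(SZ, SSZ)))))
  [7] S(S(S(add(Z, mul(add(Z, SSZ), add(SZ, SSZ))))))
  [8] S(S(S(mul(add(Z, SSZ), add(SZ, SSZ)))))
  [9] S(S(S(mul(SSZ, add(SZ, SSZ)))))
  [10] S(S(S(add(add(SZ, SSZ), mul(SZ, add(SZ, SSZ))))))
  [11] S(S(S(add(S(add(Z, SSZ)), mul(SZ, add(SZ, SSZ))))))
  [12] S(S(S(S(add(add(Z, SSZ), mul(SZ, add(SZ, SSZ)))))))
  [13] S(S(S(S(add(SSZ, mul(SZ, add(SZ, SSZ)))))))
  [14] S(S(S(S(S(add(SZ, mul(SZ, add(SZ, SSZ))))))))
  [15] S(S(S(S(S(S(add(Z, mul(SZ, add(SZ, SSZ)))))))))
  [16] S(S(S(S(S(S(mul(SZ, add(SZ, SSZ))))))))
  [17] S(S(S(S(S(S(add(add(SZ, SSZ), mul(Z, add(SZ, SSZ)))))))))
  [18] S(S(S(S(S(S(add(S(add(Z, SSZ)), mul(Z, add(SZ, SSZ)))))))))
  [19] S(S(S(S(S(S(S(add(add(Z, SSZ), mul(Z, add(SZ, SSZ))))))))))
  [20] S(S(S(S(S(S(S(add(SSZ, mul(Z, add(SZ, SSZ))))))))))
  [21] S(S(S(S(S(S(S(S(add(SZ, mul(Z, add(SZ, SSZ)))))))))))
  [22] S(S(S(S(S(S(S(S(S(add(Z, mul(Z, add(SZ, SSZ))))))))))))
  [23] S(S(S(S(S(S(S(S(S(mul(Z, add(SZ, SSZ)))))))))))
  [24] S^9(Z)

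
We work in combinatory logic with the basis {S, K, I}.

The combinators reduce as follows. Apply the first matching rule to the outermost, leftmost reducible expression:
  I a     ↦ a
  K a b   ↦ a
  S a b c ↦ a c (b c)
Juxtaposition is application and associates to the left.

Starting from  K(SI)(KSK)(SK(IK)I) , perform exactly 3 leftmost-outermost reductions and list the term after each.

  start: K(SI)(KSK)(SK(IK)I)
  step 1: SI(SK(IK)I)
  step 2: SI(KI(IKI))
  step 3: SII

Answer: after 3 steps: SII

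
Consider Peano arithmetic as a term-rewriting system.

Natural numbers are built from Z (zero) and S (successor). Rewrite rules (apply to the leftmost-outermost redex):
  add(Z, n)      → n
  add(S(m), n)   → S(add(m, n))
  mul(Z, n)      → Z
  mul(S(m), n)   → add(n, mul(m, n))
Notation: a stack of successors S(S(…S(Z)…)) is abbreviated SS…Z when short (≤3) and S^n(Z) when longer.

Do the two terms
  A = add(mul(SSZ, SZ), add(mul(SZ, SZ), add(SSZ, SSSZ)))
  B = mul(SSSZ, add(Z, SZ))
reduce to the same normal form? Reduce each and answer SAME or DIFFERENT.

Term A:
  start: add(mul(SSZ, SZ), add(mul(SZ, SZ), add(SSZ, SSSZ)))
  [1] add(add(SZ, mul(SZ, SZ)), add(mul(SZ, SZ), add(SSZ, SSSZ)))
  [2] add(S(add(Z, mul(SZ, SZ))), add(mul(SZ, SZ), add(SSZ, SSSZ)))
  [3] S(add(add(Z, mul(SZ, SZ)), add(mul(SZ, SZ), add(SSZ, SSSZ))))
  [4] S(add(mul(SZ, SZ), add(mul(SZ, SZ), add(SSZ, SSSZ))))
  [5] S(add(add(SZ, mul(Z, SZ)), add(mul(SZ, SZ), add(SSZ, SSSZ))))
  [6] S(add(S(add(Z, mul(Z, SZ))), add(mul(SZ, SZ), add(SSZ, SSSZ))))
  [7] S(S(add(add(Z, mul(Z, SZ)), add(mul(SZ, SZ), add(SSZ, SSSZ)))))
  [8] S(S(add(mul(Z, SZ), add(mul(SZ, SZ), add(SSZ, SSSZ)))))
  [9] S(S(add(Z, add(mul(SZ, SZ), add(SSZ, SSSZ)))))
  [10] S(S(add(mul(SZ, SZ), add(SSZ, SSSZ))))
  [11] S(S(add(add(SZ, mul(Z, SZ)), add(SSZ, SSSZ))))
  [12] S(S(add(S(add(Z, mul(Z, SZ))), add(SSZ, SSSZ))))
  [13] S(S(S(add(add(Z, mul(Z, SZ)), add(SSZ, SSSZ)))))
  [14] S(S(S(add(mul(Z, SZ), add(SSZ, SSSZ)))))
  [15] S(S(S(add(Z, add(SSZ, SSSZ)))))
  [16] S(S(S(add(SSZ, SSSZ))))
  [17] S(S(S(S(add(SZ, SSSZ)))))
  [18] S(S(S(S(S(add(Z, SSSZ))))))
  [19] S^8(Z)

Term B:
  start: mul(SSSZ, add(Z, SZ))
  [1] add(add(Z, SZ), mul(SSZ, add(Z, SZ)))
  [2] add(SZ, mul(SSZ, add(Z, SZ)))
  [3] S(add(Z, mul(SSZ, add(Z, SZ))))
  [4] S(mul(SSZ, add(Z, SZ)))
  [5] S(add(add(Z, SZ), mul(SZ, add(Z, SZ))))
  [6] S(add(SZ, mul(SZ, add(Z, SZ))))
  [7] S(S(add(Z, mul(SZ, add(Z, SZ)))))
  [8] S(S(mul(SZ, add(Z, SZ))))
  [9] S(S(add(add(Z, SZ), mul(Z, add(Z, SZ)))))
  [10] S(S(add(SZ, mul(Z, add(Z, SZ)))))
  [11] S(S(S(add(Z, mul(Z, add(Z, SZ))))))
  [12] S(S(S(mul(Z, add(Z, SZ)))))
  [13] SSSZ

Answer: DIFFERENT — A ⇓ S^8(Z), B ⇓ SSSZ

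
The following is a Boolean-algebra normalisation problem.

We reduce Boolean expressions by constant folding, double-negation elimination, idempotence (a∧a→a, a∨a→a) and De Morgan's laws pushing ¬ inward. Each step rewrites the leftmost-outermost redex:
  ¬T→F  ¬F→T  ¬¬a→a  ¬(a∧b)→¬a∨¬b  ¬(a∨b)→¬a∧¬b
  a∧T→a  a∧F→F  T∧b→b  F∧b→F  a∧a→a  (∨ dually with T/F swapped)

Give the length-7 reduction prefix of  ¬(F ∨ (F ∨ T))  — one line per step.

Answer: after 7 steps: F

Derivation:
  start: ¬(F ∨ (F ∨ T))
  [1] ¬F ∧ ¬(F ∨ T)
  [2] T ∧ ¬(F ∨ T)
  [3] ¬(F ∨ T)
  [4] ¬F ∧ ¬T
  [5] T ∧ ¬T
  [6] ¬T
  [7] F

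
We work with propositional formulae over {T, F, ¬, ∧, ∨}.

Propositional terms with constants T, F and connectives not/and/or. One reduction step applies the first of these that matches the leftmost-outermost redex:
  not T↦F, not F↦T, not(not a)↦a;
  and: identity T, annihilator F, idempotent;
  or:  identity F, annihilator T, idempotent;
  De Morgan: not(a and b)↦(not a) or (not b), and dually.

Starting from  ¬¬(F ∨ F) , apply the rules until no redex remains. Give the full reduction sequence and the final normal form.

  start: ¬¬(F ∨ F)
  step 1: F ∨ F
  step 2: F

Answer: normal form = F  (in 2 steps)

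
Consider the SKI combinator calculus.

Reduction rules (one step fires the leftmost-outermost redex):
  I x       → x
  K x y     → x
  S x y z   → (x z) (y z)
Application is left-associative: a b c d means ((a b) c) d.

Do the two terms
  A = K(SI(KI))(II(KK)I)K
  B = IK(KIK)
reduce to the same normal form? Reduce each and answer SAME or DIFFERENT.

Term A:
  start: K(SI(KI))(II(KK)I)K
  [1] SI(KI)K
  [2] IK(KIK)
  [3] K(KIK)
  [4] KI

Term B:
  start: IK(KIK)
  [1] K(KIK)
  [2] KI

Answer: SAME — A ⇓ KI, B ⇓ KI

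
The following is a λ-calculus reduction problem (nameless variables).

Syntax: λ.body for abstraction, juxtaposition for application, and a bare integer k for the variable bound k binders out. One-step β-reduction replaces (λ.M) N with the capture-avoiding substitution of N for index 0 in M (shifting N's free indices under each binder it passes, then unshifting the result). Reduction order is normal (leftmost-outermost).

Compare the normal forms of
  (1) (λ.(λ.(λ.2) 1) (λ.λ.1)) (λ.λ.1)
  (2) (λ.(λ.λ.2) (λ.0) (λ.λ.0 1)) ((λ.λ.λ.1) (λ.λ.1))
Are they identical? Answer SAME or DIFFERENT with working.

Term A:
  start: (λ.(λ.(λ.2) 1) (λ.λ.1)) (λ.λ.1)
  →1  (λ.(λ.λ.λ.1) (λ.λ.1)) (λ.λ.1)
  →2  (λ.λ.λ.1) (λ.λ.1)
  →3  λ.λ.1

Term B:
  start: (λ.(λ.λ.2) (λ.0) (λ.λ.0 1)) ((λ.λ.λ.1) (λ.λ.1))
  →1  (λ.λ.(λ.λ.λ.1) (λ.λ.1)) (λ.0) (λ.λ.0 1)
  →2  (λ.(λ.λ.λ.1) (λ.λ.1)) (λ.λ.0 1)
  →3  (λ.λ.λ.1) (λ.λ.1)
  →4  λ.λ.1

Answer: SAME — A ⇓ λ.λ.1, B ⇓ λ.λ.1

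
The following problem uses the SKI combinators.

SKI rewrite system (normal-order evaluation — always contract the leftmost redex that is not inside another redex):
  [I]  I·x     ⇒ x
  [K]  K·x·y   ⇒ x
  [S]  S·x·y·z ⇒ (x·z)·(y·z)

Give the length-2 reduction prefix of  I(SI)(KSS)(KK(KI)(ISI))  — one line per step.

  start: I(SI)(KSS)(KK(KI)(ISI))
  [1] SI(KSS)(KK(KI)(ISI))
  [2] I(KK(KI)(ISI))(KSS(KK(KI)(ISI)))

Answer: after 2 steps: I(KK(KI)(ISI))(KSS(KK(KI)(ISI)))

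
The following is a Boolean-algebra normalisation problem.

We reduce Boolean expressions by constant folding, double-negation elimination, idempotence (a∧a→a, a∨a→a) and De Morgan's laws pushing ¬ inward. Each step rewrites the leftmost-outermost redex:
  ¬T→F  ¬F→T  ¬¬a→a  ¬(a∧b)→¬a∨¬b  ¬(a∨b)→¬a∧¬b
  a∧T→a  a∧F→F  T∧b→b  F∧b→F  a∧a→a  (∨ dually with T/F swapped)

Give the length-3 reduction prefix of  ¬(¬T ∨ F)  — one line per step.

Answer: after 3 steps: ¬F

Working:
  start: ¬(¬T ∨ F)
  [1] ¬¬T ∧ ¬F
  [2] T ∧ ¬F
  [3] ¬F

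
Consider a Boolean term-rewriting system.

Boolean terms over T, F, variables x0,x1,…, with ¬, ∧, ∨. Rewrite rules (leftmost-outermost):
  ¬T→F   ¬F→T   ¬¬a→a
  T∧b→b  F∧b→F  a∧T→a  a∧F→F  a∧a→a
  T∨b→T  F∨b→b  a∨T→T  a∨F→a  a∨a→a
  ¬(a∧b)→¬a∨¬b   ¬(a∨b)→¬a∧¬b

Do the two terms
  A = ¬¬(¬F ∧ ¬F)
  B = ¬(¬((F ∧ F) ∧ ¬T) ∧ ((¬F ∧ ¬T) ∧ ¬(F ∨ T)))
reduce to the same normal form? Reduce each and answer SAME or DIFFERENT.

Term A:
  start: ¬¬(¬F ∧ ¬F)
  step 1: ¬F ∧ ¬F
  step 2: ¬F
  step 3: T

Term B:
  start: ¬(¬((F ∧ F) ∧ ¬T) ∧ ((¬F ∧ ¬T) ∧ ¬(F ∨ T)))
  step 1: ¬¬((F ∧ F) ∧ ¬T) ∨ ¬((¬F ∧ ¬T) ∧ ¬(F ∨ T))
  step 2: ((F ∧ F) ∧ ¬T) ∨ ¬((¬F ∧ ¬T) ∧ ¬(F ∨ T))
  step 3: (F ∧ ¬T) ∨ ¬((¬F ∧ ¬T) ∧ ¬(F ∨ T))
  step 4: F ∨ ¬((¬F ∧ ¬T) ∧ ¬(F ∨ T))
  step 5: ¬((¬F ∧ ¬T) ∧ ¬(F ∨ T))
  step 6: ¬(¬F ∧ ¬T) ∨ ¬¬(F ∨ T)
  step 7: (¬¬F ∨ ¬¬T) ∨ ¬¬(F ∨ T)
  step 8: (F ∨ ¬¬T) ∨ ¬¬(F ∨ T)
  step 9: ¬¬T ∨ ¬¬(F ∨ T)
  step 10: T ∨ ¬¬(F ∨ T)
  step 11: T

Answer: SAME — A ⇓ T, B ⇓ T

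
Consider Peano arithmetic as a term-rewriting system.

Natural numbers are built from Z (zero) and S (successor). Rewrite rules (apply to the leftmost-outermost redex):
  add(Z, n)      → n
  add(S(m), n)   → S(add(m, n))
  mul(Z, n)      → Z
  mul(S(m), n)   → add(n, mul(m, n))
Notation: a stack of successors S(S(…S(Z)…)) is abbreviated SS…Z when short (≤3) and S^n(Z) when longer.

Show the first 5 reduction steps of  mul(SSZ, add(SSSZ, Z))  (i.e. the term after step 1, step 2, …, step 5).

Answer: after 5 steps: S(S(add(add(SZ, Z), mul(SZ, add(SSSZ, Z)))))

Working:
  start: mul(SSZ, add(SSSZ, Z))
  step 1: add(add(SSSZ, Z), mul(SZ, add(SSSZ, Z)))
  step 2: add(S(add(SSZ, Z)), mul(SZ, add(SSSZ, Z)))
  step 3: S(add(add(SSZ, Z), mul(SZ, add(SSSZ, Z))))
  step 4: S(add(S(add(SZ, Z)), mul(SZ, add(SSSZ, Z))))
  step 5: S(S(add(add(SZ, Z), mul(SZ, add(SSSZ, Z)))))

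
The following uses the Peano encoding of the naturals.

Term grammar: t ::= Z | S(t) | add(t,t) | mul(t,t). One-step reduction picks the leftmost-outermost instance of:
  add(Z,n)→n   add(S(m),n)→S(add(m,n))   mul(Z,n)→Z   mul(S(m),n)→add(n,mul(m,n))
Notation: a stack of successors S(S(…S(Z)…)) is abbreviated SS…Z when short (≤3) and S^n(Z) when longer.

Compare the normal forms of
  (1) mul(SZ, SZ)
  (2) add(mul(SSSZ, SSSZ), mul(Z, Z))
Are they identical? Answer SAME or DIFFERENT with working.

Term A:
  start: mul(SZ, SZ)
  [1] add(SZ, mul(Z, SZ))
  [2] S(add(Z, mul(Z, SZ)))
  [3] S(mul(Z, SZ))
  [4] SZ

Term B:
  start: add(mul(SSSZ, SSSZ), mul(Z, Z))
  [1] add(add(SSSZ, mul(SSZ, SSSZ)), mul(Z, Z))
  [2] add(S(add(SSZ, mul(SSZ, SSSZ))), mul(Z, Z))
  [3] S(add(add(SSZ, mul(SSZ, SSSZ)), mul(Z, Z)))
  [4] S(add(S(add(SZ, mul(SSZ, SSSZ))), mul(Z, Z)))
  [5] S(S(add(add(SZ, mul(SSZ, SSSZ)), mul(Z, Z))))
  [6] S(S(add(S(add(Z, mul(SSZ, SSSZ))), mul(Z, Z))))
  [7] S(S(S(add(add(Z, mul(SSZ, SSSZ)), mul(Z, Z)))))
  [8] S(S(S(add(mul(SSZ, SSSZ), mul(Z, Z)))))
  [9] S(S(S(add(add(SSSZ, mul(SZ, SSSZ)), mul(Z, Z)))))
  [10] S(S(S(add(S(add(SSZ, mul(SZ, SSSZ))), mul(Z, Z)))))
  [11] S(S(S(S(add(add(SSZ, mul(SZ, SSSZ)), mul(Z, Z))))))
  [12] S(S(S(S(add(S(add(SZ, mul(SZ, SSSZ))), mul(Z, Z))))))
  [13] S(S(S(S(S(add(add(SZ, mul(SZ, SSSZ)), mul(Z, Z)))))))
  [14] S(S(S(S(S(add(S(add(Z, mul(SZ, SSSZ))), mul(Z, Z)))))))
  [15] S(S(S(S(S(S(add(add(Z, mul(SZ, SSSZ)), mul(Z, Z))))))))
  [16] S(S(S(S(S(S(add(mul(SZ, SSSZ), mul(Z, Z))))))))
  [17] S(S(S(S(S(S(add(add(SSSZ, mul(Z, SSSZ)), mul(Z, Z))))))))
  [18] S(S(S(S(S(S(add(S(add(SSZ, mul(Z, SSSZ))), mul(Z, Z))))))))
  [19] S(S(S(S(S(S(S(add(add(SSZ, mul(Z, SSSZ)), mul(Z, Z)))))))))
  [20] S(S(S(S(S(S(S(add(S(add(SZ, mul(Z, SSSZ))), mul(Z, Z)))))))))
  [21] S(S(S(S(S(S(S(S(add(add(SZ, mul(Z, SSSZ)), mul(Z, Z))))))))))
  [22] S(S(S(S(S(S(S(S(add(S(add(Z, mul(Z, SSSZ))), mul(Z, Z))))))))))
  [23] S(S(S(S(S(S(S(S(S(add(add(Z, mul(Z, SSSZ)), mul(Z, Z)))))))))))
  [24] S(S(S(S(S(S(S(S(S(add(mul(Z, SSSZ), mul(Z, Z)))))))))))
  [25] S(S(S(S(S(S(S(S(S(add(Z, mul(Z, Z)))))))))))
  [26] S(S(S(S(S(S(S(S(S(mul(Z, Z))))))))))
  [27] S^9(Z)

Answer: DIFFERENT — A ⇓ SZ, B ⇓ S^9(Z)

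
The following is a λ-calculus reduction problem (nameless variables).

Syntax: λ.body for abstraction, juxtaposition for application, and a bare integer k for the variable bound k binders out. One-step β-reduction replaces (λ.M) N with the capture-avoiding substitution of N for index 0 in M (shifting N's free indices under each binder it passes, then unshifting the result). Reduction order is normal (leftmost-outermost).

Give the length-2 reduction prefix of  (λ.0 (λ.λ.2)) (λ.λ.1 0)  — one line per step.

Answer: after 2 steps: λ.(λ.λ.λ.λ.1 0) 0

Derivation:
  start: (λ.0 (λ.λ.2)) (λ.λ.1 0)
  [1] (λ.λ.1 0) (λ.λ.λ.λ.1 0)
  [2] λ.(λ.λ.λ.λ.1 0) 0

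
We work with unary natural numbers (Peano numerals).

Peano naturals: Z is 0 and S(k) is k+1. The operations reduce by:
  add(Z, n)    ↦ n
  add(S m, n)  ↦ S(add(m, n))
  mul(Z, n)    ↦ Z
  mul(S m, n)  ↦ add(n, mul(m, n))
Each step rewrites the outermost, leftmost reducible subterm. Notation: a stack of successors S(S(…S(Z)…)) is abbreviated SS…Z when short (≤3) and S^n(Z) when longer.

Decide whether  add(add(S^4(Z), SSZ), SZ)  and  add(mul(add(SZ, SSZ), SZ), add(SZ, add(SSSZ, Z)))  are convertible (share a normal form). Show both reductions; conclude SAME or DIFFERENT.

Answer: SAME — A ⇓ S^7(Z), B ⇓ S^7(Z)

Working:
Term A:
  start: add(add(S^4(Z), SSZ), SZ)
  [1] add(S(add(SSSZ, SSZ)), SZ)
  [2] S(add(add(SSSZ, SSZ), SZ))
  [3] S(add(S(add(SSZ, SSZ)), SZ))
  [4] S(S(add(add(SSZ, SSZ), SZ)))
  [5] S(S(add(S(add(SZ, SSZ)), SZ)))
  [6] S(S(S(add(add(SZ, SSZ), SZ))))
  [7] S(S(S(add(S(add(Z, SSZ)), SZ))))
  [8] S(S(S(S(add(add(Z, SSZ), SZ)))))
  [9] S(S(S(S(add(SSZ, SZ)))))
  [10] S(S(S(S(S(add(SZ, SZ))))))
  [11] S(S(S(S(S(S(add(Z, SZ)))))))
  [12] S^7(Z)

Term B:
  start: add(mul(add(SZ, SSZ), SZ), add(SZ, add(SSSZ, Z)))
  [1] add(mul(S(add(Z, SSZ)), SZ), add(SZ, add(SSSZ, Z)))
  [2] add(add(SZ, mul(add(Z, SSZ), SZ)), add(SZ, add(SSSZ, Z)))
  [3] add(S(add(Z, mul(add(Z, SSZ), SZ))), add(SZ, add(SSSZ, Z)))
  [4] S(add(add(Z, mul(add(Z, SSZ), SZ)), add(SZ, add(SSSZ, Z))))
  [5] S(add(mul(add(Z, SSZ), SZ), add(SZ, add(SSSZ, Z))))
  [6] S(add(mul(SSZ, SZ), add(SZ, add(SSSZ, Z))))
  [7] S(add(add(SZ, mul(SZ, SZ)), add(SZ, add(SSSZ, Z))))
  [8] S(add(S(add(Z, mul(SZ, SZ))), add(SZ, add(SSSZ, Z))))
  [9] S(S(add(add(Z, mul(SZ, SZ)), add(SZ, add(SSSZ, Z)))))
  [10] S(S(add(mul(SZ, SZ), add(SZ, add(SSSZ, Z)))))
  [11] S(S(add(add(SZ, mul(Z, SZ)), add(SZ, add(SSSZ, Z)))))
  [12] S(S(add(S(add(Z, mul(Z, SZ))), add(SZ, add(SSSZ, Z)))))
  [13] S(S(S(add(add(Z, mul(Z, SZ)), add(SZ, add(SSSZ, Z))))))
  [14] S(S(S(add(mul(Z, SZ), add(SZ, add(SSSZ, Z))))))
  [15] S(S(S(add(Z, add(SZ, add(SSSZ, Z))))))
  [16] S(S(S(add(SZ, add(SSSZ, Z)))))
  [17] S(S(S(S(add(Z, add(SSSZ, Z))))))
  [18] S(S(S(S(add(SSSZ, Z)))))
  [19] S(S(S(S(S(add(SSZ, Z))))))
  [20] S(S(S(S(S(S(add(SZ, Z)))))))
  [21] S(S(S(S(S(S(S(add(Z, Z))))))))
  [22] S^7(Z)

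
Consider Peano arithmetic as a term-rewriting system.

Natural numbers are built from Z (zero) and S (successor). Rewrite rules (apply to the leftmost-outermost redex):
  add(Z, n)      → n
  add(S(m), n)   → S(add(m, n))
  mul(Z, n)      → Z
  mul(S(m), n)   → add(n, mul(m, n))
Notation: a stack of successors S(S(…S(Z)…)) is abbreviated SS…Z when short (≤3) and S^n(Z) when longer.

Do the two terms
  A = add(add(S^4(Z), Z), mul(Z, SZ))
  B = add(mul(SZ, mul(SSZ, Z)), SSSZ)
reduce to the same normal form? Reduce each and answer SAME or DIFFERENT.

Answer: DIFFERENT — A ⇓ S^4(Z), B ⇓ SSSZ

Working:
Term A:
  start: add(add(S^4(Z), Z), mul(Z, SZ))
  [1] add(S(add(SSSZ, Z)), mul(Z, SZ))
  [2] S(add(add(SSSZ, Z), mul(Z, SZ)))
  [3] S(add(S(add(SSZ, Z)), mul(Z, SZ)))
  [4] S(S(add(add(SSZ, Z), mul(Z, SZ))))
  [5] S(S(add(S(add(SZ, Z)), mul(Z, SZ))))
  [6] S(S(S(add(add(SZ, Z), mul(Z, SZ)))))
  [7] S(S(S(add(S(add(Z, Z)), mul(Z, SZ)))))
  [8] S(S(S(S(add(add(Z, Z), mul(Z, SZ))))))
  [9] S(S(S(S(add(Z, mul(Z, SZ))))))
  [10] S(S(S(S(mul(Z, SZ)))))
  [11] S^4(Z)

Term B:
  start: add(mul(SZ, mul(SSZ, Z)), SSSZ)
  [1] add(add(mul(SSZ, Z), mul(Z, mul(SSZ, Z))), SSSZ)
  [2] add(add(add(Z, mul(SZ, Z)), mul(Z, mul(SSZ, Z))), SSSZ)
  [3] add(add(mul(SZ, Z), mul(Z, mul(SSZ, Z))), SSSZ)
  [4] add(add(add(Z, mul(Z, Z)), mul(Z, mul(SSZ, Z))), SSSZ)
  [5] add(add(mul(Z, Z), mul(Z, mul(SSZ, Z))), SSSZ)
  [6] add(add(Z, mul(Z, mul(SSZ, Z))), SSSZ)
  [7] add(mul(Z, mul(SSZ, Z)), SSSZ)
  [8] add(Z, SSSZ)
  [9] SSSZ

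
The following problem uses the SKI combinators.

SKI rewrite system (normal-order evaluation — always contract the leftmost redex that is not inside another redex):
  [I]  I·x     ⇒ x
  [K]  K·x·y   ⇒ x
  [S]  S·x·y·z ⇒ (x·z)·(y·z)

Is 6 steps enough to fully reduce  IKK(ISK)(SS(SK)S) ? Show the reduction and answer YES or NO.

  start: IKK(ISK)(SS(SK)S)
  step 1: KK(ISK)(SS(SK)S)
  step 2: K(SS(SK)S)
  step 3: K(SS(SKS))

Answer: YES — reaches normal form K(SS(SKS)) in 3 ≤ 6 steps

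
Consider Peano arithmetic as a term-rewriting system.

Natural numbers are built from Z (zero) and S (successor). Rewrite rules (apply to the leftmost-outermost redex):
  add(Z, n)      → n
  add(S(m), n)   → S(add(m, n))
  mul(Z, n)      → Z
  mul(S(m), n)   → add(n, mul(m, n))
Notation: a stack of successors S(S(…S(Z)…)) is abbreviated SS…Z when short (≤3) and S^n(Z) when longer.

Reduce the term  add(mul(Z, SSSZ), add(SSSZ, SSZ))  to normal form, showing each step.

  start: add(mul(Z, SSSZ), add(SSSZ, SSZ))
  →1  add(Z, add(SSSZ, SSZ))
  →2  add(SSSZ, SSZ)
  →3  S(add(SSZ, SSZ))
  →4  S(S(add(SZ, SSZ)))
  →5  S(S(S(add(Z, SSZ))))
  →6  S^5(Z)

Answer: normal form = S^5(Z)  (in 6 steps)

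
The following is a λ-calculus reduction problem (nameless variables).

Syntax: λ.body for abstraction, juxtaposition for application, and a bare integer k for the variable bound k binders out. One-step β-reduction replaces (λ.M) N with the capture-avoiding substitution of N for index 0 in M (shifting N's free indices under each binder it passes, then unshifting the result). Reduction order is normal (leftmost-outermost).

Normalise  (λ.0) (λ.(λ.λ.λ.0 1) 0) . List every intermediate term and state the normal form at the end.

  start: (λ.0) (λ.(λ.λ.λ.0 1) 0)
  [1] λ.(λ.λ.λ.0 1) 0
  [2] λ.λ.λ.0 1

Answer: normal form = λ.λ.λ.0 1  (in 2 steps)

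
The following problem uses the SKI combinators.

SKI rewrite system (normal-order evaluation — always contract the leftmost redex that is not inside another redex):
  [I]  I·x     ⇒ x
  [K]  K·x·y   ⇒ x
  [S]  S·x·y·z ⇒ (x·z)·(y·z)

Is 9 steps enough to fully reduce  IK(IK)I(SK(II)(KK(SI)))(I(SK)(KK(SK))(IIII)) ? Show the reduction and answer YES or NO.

Answer: YES — reaches normal form K in 7 ≤ 9 steps

Working:
  start: IK(IK)I(SK(II)(KK(SI)))(I(SK)(KK(SK))(IIII))
  →1  K(IK)I(SK(II)(KK(SI)))(I(SK)(KK(SK))(IIII))
  →2  IK(SK(II)(KK(SI)))(I(SK)(KK(SK))(IIII))
  →3  K(SK(II)(KK(SI)))(I(SK)(KK(SK))(IIII))
  →4  SK(II)(KK(SI))
  →5  K(KK(SI))(II(KK(SI)))
  →6  KK(SI)
  →7  K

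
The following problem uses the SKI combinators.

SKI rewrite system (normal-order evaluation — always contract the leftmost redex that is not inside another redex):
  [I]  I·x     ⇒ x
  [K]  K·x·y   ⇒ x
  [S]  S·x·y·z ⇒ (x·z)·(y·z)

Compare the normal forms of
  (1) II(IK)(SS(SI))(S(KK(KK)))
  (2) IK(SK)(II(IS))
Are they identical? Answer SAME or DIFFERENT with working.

Term A:
  start: II(IK)(SS(SI))(S(KK(KK)))
  →1  I(IK)(SS(SI))(S(KK(KK)))
  →2  IK(SS(SI))(S(KK(KK)))
  →3  K(SS(SI))(S(KK(KK)))
  →4  SS(SI)

Term B:
  start: IK(SK)(II(IS))
  →1  K(SK)(II(IS))
  →2  SK

Answer: DIFFERENT — A ⇓ SS(SI), B ⇓ SK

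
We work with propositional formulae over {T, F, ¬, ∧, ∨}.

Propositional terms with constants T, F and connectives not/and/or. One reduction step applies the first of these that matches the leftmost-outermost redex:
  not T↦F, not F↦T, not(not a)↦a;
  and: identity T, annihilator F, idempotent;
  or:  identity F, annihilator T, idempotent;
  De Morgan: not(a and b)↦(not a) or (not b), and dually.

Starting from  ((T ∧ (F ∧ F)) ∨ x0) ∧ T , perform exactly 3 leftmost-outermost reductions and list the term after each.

  start: ((T ∧ (F ∧ F)) ∨ x0) ∧ T
  →1  (T ∧ (F ∧ F)) ∨ x0
  →2  (F ∧ F) ∨ x0
  →3  F ∨ x0

Answer: after 3 steps: F ∨ x0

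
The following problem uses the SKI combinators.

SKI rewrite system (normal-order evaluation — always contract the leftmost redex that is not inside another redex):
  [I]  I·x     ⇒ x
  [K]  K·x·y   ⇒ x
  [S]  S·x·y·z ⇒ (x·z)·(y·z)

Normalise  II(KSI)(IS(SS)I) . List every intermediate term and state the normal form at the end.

Answer: normal form = S(S(SS)I)  (in 4 steps)

Reduction:
  start: II(KSI)(IS(SS)I)
  [1] I(KSI)(IS(SS)I)
  [2] KSI(IS(SS)I)
  [3] S(IS(SS)I)
  [4] S(S(SS)I)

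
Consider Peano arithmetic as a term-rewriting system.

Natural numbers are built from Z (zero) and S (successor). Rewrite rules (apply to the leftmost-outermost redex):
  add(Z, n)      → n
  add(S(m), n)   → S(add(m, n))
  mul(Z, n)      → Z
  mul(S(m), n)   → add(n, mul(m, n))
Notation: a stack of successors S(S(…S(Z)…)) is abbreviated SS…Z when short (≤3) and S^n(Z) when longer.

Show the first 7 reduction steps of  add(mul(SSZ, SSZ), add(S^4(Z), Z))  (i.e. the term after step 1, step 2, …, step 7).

  start: add(mul(SSZ, SSZ), add(S^4(Z), Z))
  step 1: add(add(SSZ, mul(SZ, SSZ)), add(S^4(Z), Z))
  step 2: add(S(add(SZ, mul(SZ, SSZ))), add(S^4(Z), Z))
  step 3: S(add(add(SZ, mul(SZ, SSZ)), add(S^4(Z), Z)))
  step 4: S(add(S(add(Z, mul(SZ, SSZ))), add(S^4(Z), Z)))
  step 5: S(S(add(add(Z, mul(SZ, SSZ)), add(S^4(Z), Z))))
  step 6: S(S(add(mul(SZ, SSZ), add(S^4(Z), Z))))
  step 7: S(S(add(add(SSZ, mul(Z, SSZ)), add(S^4(Z), Z))))

Answer: after 7 steps: S(S(add(add(SSZ, mul(Z, SSZ)), add(S^4(Z), Z))))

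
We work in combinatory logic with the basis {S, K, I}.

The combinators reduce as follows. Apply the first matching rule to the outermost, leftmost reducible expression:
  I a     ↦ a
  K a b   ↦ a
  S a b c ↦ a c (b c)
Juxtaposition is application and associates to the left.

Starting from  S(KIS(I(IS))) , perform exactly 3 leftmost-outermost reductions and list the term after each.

  start: S(KIS(I(IS)))
  →1  S(I(I(IS)))
  →2  S(I(IS))
  →3  S(IS)

Answer: after 3 steps: S(IS)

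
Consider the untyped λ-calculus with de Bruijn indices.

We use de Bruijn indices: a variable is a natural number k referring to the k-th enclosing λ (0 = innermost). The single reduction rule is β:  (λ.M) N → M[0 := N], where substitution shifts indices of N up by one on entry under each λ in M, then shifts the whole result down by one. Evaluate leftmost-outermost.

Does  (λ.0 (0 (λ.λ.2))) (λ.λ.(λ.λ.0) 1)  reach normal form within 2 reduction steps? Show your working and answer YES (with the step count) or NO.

Answer: NO — after 2 steps the term is λ.(λ.λ.0) ((λ.λ.(λ.λ.0) 1) (λ.λ.λ.λ.(λ.λ.0) 1)), not yet normal

Working:
  start: (λ.0 (0 (λ.λ.2))) (λ.λ.(λ.λ.0) 1)
  [1] (λ.λ.(λ.λ.0) 1) ((λ.λ.(λ.λ.0) 1) (λ.λ.λ.λ.(λ.λ.0) 1))
  [2] λ.(λ.λ.0) ((λ.λ.(λ.λ.0) 1) (λ.λ.λ.λ.(λ.λ.0) 1))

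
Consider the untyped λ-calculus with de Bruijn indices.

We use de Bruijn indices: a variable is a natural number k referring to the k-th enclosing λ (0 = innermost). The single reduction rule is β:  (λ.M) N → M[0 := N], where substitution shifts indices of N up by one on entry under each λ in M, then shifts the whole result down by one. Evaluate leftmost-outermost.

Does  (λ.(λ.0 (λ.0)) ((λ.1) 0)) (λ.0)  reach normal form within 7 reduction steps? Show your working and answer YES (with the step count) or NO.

Answer: YES — reaches normal form λ.0 in 4 ≤ 7 steps

Working:
  start: (λ.(λ.0 (λ.0)) ((λ.1) 0)) (λ.0)
  [1] (λ.0 (λ.0)) ((λ.λ.0) (λ.0))
  [2] (λ.λ.0) (λ.0) (λ.0)
  [3] (λ.0) (λ.0)
  [4] λ.0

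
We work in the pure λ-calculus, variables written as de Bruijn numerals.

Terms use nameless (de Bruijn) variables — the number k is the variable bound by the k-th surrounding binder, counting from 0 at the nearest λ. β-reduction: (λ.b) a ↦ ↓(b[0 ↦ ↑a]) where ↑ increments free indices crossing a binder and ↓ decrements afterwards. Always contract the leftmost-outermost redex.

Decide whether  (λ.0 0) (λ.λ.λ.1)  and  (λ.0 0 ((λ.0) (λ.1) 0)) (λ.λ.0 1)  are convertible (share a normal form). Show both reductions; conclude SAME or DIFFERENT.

Term A:
  start: (λ.0 0) (λ.λ.λ.1)
  →1  (λ.λ.λ.1) (λ.λ.λ.1)
  →2  λ.λ.1

Term B:
  start: (λ.0 0 ((λ.0) (λ.1) 0)) (λ.λ.0 1)
  →1  (λ.λ.0 1) (λ.λ.0 1) ((λ.0) (λ.λ.λ.0 1) (λ.λ.0 1))
  →2  (λ.0 (λ.λ.0 1)) ((λ.0) (λ.λ.λ.0 1) (λ.λ.0 1))
  →3  (λ.0) (λ.λ.λ.0 1) (λ.λ.0 1) (λ.λ.0 1)
  →4  (λ.λ.λ.0 1) (λ.λ.0 1) (λ.λ.0 1)
  →5  (λ.λ.0 1) (λ.λ.0 1)
  →6  λ.0 (λ.λ.0 1)

Answer: DIFFERENT — A ⇓ λ.λ.1, B ⇓ λ.0 (λ.λ.0 1)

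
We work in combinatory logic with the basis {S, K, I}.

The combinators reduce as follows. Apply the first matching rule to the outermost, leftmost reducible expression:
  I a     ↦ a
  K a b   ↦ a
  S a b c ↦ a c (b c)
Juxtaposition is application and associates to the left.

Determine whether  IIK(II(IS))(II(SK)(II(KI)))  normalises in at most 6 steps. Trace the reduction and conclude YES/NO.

Answer: YES — reaches normal form S in 6 ≤ 6 steps

Working:
  start: IIK(II(IS))(II(SK)(II(KI)))
  step 1: IK(II(IS))(II(SK)(II(KI)))
  step 2: K(II(IS))(II(SK)(II(KI)))
  step 3: II(IS)
  step 4: I(IS)
  step 5: IS
  step 6: S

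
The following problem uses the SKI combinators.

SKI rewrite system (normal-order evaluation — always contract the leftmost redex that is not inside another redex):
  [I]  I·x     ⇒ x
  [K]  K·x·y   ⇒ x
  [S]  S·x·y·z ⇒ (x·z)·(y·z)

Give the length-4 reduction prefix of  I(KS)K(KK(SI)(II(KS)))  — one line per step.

Answer: after 4 steps: S(K(I(KS)))

Reduction:
  start: I(KS)K(KK(SI)(II(KS)))
  step 1: KSK(KK(SI)(II(KS)))
  step 2: S(KK(SI)(II(KS)))
  step 3: S(K(II(KS)))
  step 4: S(K(I(KS)))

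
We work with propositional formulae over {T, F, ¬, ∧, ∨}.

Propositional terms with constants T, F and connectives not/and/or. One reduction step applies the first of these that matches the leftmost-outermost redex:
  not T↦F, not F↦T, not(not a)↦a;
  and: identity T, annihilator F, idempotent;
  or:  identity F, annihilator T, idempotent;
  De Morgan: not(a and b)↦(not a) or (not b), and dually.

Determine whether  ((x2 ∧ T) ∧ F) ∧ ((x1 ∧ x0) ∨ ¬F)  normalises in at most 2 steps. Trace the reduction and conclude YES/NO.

  start: ((x2 ∧ T) ∧ F) ∧ ((x1 ∧ x0) ∨ ¬F)
  step 1: F ∧ ((x1 ∧ x0) ∨ ¬F)
  step 2: F

Answer: YES — reaches normal form F in 2 ≤ 2 steps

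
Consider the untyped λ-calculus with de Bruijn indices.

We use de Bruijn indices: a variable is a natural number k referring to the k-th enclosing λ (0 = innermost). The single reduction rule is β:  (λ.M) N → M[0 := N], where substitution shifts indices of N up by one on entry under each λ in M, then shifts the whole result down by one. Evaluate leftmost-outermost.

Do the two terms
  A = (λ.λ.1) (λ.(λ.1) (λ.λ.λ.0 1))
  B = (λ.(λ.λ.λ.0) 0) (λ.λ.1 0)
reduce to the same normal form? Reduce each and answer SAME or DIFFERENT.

Answer: SAME — A ⇓ λ.λ.0, B ⇓ λ.λ.0

Reduction:
Term A:
  start: (λ.λ.1) (λ.(λ.1) (λ.λ.λ.0 1))
  step 1: λ.λ.(λ.1) (λ.λ.λ.0 1)
  step 2: λ.λ.0

Term B:
  start: (λ.(λ.λ.λ.0) 0) (λ.λ.1 0)
  step 1: (λ.λ.λ.0) (λ.λ.1 0)
  step 2: λ.λ.0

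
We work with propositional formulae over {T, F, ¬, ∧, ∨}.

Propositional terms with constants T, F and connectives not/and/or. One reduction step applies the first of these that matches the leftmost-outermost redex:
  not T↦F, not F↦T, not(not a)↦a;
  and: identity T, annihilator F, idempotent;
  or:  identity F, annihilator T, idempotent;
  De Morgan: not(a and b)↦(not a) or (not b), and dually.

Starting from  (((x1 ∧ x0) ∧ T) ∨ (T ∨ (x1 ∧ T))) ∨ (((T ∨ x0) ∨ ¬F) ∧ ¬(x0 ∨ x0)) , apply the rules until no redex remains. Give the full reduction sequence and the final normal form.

Answer: normal form = T  (in 4 steps)

Working:
  start: (((x1 ∧ x0) ∧ T) ∨ (T ∨ (x1 ∧ T))) ∨ (((T ∨ x0) ∨ ¬F) ∧ ¬(x0 ∨ x0))
  [1] ((x1 ∧ x0) ∨ (T ∨ (x1 ∧ T))) ∨ (((T ∨ x0) ∨ ¬F) ∧ ¬(x0 ∨ x0))
  [2] ((x1 ∧ x0) ∨ T) ∨ (((T ∨ x0) ∨ ¬F) ∧ ¬(x0 ∨ x0))
  [3] T ∨ (((T ∨ x0) ∨ ¬F) ∧ ¬(x0 ∨ x0))
  [4] T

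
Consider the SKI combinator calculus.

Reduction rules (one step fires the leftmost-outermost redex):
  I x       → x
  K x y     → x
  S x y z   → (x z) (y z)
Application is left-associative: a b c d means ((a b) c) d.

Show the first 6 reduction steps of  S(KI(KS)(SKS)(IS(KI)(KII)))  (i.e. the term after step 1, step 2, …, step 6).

Answer: after 6 steps: S(S(KI)I)

Reduction:
  start: S(KI(KS)(SKS)(IS(KI)(KII)))
  step 1: S(I(SKS)(IS(KI)(KII)))
  step 2: S(SKS(IS(KI)(KII)))
  step 3: S(K(IS(KI)(KII))(S(IS(KI)(KII))))
  step 4: S(IS(KI)(KII))
  step 5: S(S(KI)(KII))
  step 6: S(S(KI)I)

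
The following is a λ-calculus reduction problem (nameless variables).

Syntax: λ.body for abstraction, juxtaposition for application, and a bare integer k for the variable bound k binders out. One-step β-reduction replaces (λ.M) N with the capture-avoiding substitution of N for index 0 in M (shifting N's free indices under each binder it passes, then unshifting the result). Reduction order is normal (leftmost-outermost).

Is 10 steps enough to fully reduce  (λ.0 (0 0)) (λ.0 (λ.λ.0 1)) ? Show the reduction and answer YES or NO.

  start: (λ.0 (0 0)) (λ.0 (λ.λ.0 1))
  →1  (λ.0 (λ.λ.0 1)) ((λ.0 (λ.λ.0 1)) (λ.0 (λ.λ.0 1)))
  →2  (λ.0 (λ.λ.0 1)) (λ.0 (λ.λ.0 1)) (λ.λ.0 1)
  →3  (λ.0 (λ.λ.0 1)) (λ.λ.0 1) (λ.λ.0 1)
  →4  (λ.λ.0 1) (λ.λ.0 1) (λ.λ.0 1)
  →5  (λ.0 (λ.λ.0 1)) (λ.λ.0 1)
  →6  (λ.λ.0 1) (λ.λ.0 1)
  →7  λ.0 (λ.λ.0 1)

Answer: YES — reaches normal form λ.0 (λ.λ.0 1) in 7 ≤ 10 steps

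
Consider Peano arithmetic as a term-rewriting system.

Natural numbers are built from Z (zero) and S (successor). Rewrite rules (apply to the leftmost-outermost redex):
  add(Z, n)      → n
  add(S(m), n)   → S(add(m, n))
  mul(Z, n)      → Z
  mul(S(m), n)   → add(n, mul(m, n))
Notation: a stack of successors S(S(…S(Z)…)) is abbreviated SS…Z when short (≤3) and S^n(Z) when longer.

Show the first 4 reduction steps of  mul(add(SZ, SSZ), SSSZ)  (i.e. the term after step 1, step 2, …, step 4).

  start: mul(add(SZ, SSZ), SSSZ)
  [1] mul(S(add(Z, SSZ)), SSSZ)
  [2] add(SSSZ, mul(add(Z, SSZ), SSSZ))
  [3] S(add(SSZ, mul(add(Z, SSZ), SSSZ)))
  [4] S(S(add(SZ, mul(add(Z, SSZ), SSSZ))))

Answer: after 4 steps: S(S(add(SZ, mul(add(Z, SSZ), SSSZ))))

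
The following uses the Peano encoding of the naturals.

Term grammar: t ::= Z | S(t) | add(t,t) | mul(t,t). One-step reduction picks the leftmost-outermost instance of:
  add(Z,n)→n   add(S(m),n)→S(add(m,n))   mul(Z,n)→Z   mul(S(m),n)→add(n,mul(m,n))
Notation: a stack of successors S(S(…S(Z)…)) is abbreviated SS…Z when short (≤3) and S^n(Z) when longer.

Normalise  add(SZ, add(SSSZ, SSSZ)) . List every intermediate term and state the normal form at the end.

  start: add(SZ, add(SSSZ, SSSZ))
  [1] S(add(Z, add(SSSZ, SSSZ)))
  [2] S(add(SSSZ, SSSZ))
  [3] S(S(add(SSZ, SSSZ)))
  [4] S(S(S(add(SZ, SSSZ))))
  [5] S(S(S(S(add(Z, SSSZ)))))
  [6] S^7(Z)

Answer: normal form = S^7(Z)  (in 6 steps)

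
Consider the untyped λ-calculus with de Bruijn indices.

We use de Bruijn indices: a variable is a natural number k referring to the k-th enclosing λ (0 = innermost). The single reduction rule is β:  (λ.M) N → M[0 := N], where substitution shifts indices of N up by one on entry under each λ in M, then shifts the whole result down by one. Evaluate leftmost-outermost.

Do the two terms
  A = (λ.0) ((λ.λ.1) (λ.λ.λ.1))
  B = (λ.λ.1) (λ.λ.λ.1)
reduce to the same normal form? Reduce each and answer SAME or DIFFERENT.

Answer: SAME — A ⇓ λ.λ.λ.λ.1, B ⇓ λ.λ.λ.λ.1

Derivation:
Term A:
  start: (λ.0) ((λ.λ.1) (λ.λ.λ.1))
  →1  (λ.λ.1) (λ.λ.λ.1)
  →2  λ.λ.λ.λ.1

Term B:
  start: (λ.λ.1) (λ.λ.λ.1)
  →1  λ.λ.λ.λ.1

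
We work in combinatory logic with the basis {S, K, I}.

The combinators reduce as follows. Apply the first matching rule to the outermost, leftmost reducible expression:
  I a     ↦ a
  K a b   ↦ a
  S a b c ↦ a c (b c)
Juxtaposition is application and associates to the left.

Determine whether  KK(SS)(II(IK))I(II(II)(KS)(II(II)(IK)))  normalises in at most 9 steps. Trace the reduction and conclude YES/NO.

  start: KK(SS)(II(IK))I(II(II)(KS)(II(II)(IK)))
  →1  K(II(IK))I(II(II)(KS)(II(II)(IK)))
  →2  II(IK)(II(II)(KS)(II(II)(IK)))
  →3  I(IK)(II(II)(KS)(II(II)(IK)))
  →4  IK(II(II)(KS)(II(II)(IK)))
  →5  K(II(II)(KS)(II(II)(IK)))
  →6  K(I(II)(KS)(II(II)(IK)))
  →7  K(II(KS)(II(II)(IK)))
  →8  K(I(KS)(II(II)(IK)))
  →9  K(KS(II(II)(IK)))

Answer: NO — after 9 steps the term is K(KS(II(II)(IK))), not yet normal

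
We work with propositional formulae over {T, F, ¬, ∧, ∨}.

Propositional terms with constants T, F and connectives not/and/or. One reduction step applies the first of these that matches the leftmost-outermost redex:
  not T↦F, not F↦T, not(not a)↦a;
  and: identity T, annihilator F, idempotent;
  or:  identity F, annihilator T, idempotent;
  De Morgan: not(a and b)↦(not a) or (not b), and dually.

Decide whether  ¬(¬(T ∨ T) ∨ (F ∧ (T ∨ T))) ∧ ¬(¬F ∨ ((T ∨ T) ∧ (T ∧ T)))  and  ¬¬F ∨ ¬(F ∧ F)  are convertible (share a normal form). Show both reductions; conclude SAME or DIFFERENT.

Term A:
  start: ¬(¬(T ∨ T) ∨ (F ∧ (T ∨ T))) ∧ ¬(¬F ∨ ((T ∨ T) ∧ (T ∧ T)))
  [1] (¬¬(T ∨ T) ∧ ¬(F ∧ (T ∨ T))) ∧ ¬(¬F ∨ ((T ∨ T) ∧ (T ∧ T)))
  [2] ((T ∨ T) ∧ ¬(F ∧ (T ∨ T))) ∧ ¬(¬F ∨ ((T ∨ T) ∧ (T ∧ T)))
  [3] (T ∧ ¬(F ∧ (T ∨ T))) ∧ ¬(¬F ∨ ((T ∨ T) ∧ (T ∧ T)))
  [4] ¬(F ∧ (T ∨ T)) ∧ ¬(¬F ∨ ((T ∨ T) ∧ (T ∧ T)))
  [5] (¬F ∨ ¬(T ∨ T)) ∧ ¬(¬F ∨ ((T ∨ T) ∧ (T ∧ T)))
  [6] (T ∨ ¬(T ∨ T)) ∧ ¬(¬F ∨ ((T ∨ T) ∧ (T ∧ T)))
  [7] T ∧ ¬(¬F ∨ ((T ∨ T) ∧ (T ∧ T)))
  [8] ¬(¬F ∨ ((T ∨ T) ∧ (T ∧ T)))
  [9] ¬¬F ∧ ¬((T ∨ T) ∧ (T ∧ T))
  [10] F ∧ ¬((T ∨ T) ∧ (T ∧ T))
  [11] F

Term B:
  start: ¬¬F ∨ ¬(F ∧ F)
  [1] F ∨ ¬(F ∧ F)
  [2] ¬(F ∧ F)
  [3] ¬F ∨ ¬F
  [4] ¬F
  [5] T

Answer: DIFFERENT — A ⇓ F, B ⇓ T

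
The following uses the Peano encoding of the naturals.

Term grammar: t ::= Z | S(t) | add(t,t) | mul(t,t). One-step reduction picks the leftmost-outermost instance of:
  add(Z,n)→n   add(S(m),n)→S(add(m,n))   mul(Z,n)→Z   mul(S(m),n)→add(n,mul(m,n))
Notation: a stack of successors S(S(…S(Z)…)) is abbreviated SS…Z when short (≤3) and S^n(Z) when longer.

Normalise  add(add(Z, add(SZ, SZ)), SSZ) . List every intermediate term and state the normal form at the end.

  start: add(add(Z, add(SZ, SZ)), SSZ)
  →1  add(add(SZ, SZ), SSZ)
  →2  add(S(add(Z, SZ)), SSZ)
  →3  S(add(add(Z, SZ), SSZ))
  →4  S(add(SZ, SSZ))
  →5  S(S(add(Z, SSZ)))
  →6  S^4(Z)

Answer: normal form = S^4(Z)  (in 6 steps)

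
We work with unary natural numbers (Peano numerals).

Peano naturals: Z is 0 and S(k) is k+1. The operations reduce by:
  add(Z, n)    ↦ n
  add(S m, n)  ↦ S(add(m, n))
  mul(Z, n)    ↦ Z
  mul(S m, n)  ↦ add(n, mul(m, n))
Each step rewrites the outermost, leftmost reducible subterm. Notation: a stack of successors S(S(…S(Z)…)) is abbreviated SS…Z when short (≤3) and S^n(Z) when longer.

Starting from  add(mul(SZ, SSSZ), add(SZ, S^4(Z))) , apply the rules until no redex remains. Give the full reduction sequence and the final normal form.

Answer: normal form = S^8(Z)  (in 12 steps)

Reduction:
  start: add(mul(SZ, SSSZ), add(SZ, S^4(Z)))
  step 1: add(add(SSSZ, mul(Z, SSSZ)), add(SZ, S^4(Z)))
  step 2: add(S(add(SSZ, mul(Z, SSSZ))), add(SZ, S^4(Z)))
  step 3: S(add(add(SSZ, mul(Z, SSSZ)), add(SZ, S^4(Z))))
  step 4: S(add(S(add(SZ, mul(Z, SSSZ))), add(SZ, S^4(Z))))
  step 5: S(S(add(add(SZ, mul(Z, SSSZ)), add(SZ, S^4(Z)))))
  step 6: S(S(add(S(add(Z, mul(Z, SSSZ))), add(SZ, S^4(Z)))))
  step 7: S(S(S(add(add(Z, mul(Z, SSSZ)), add(SZ, S^4(Z))))))
  step 8: S(S(S(add(mul(Z, SSSZ), add(SZ, S^4(Z))))))
  step 9: S(S(S(add(Z, add(SZ, S^4(Z))))))
  step 10: S(S(S(add(SZ, S^4(Z)))))
  step 11: S(S(S(S(add(Z, S^4(Z))))))
  step 12: S^8(Z)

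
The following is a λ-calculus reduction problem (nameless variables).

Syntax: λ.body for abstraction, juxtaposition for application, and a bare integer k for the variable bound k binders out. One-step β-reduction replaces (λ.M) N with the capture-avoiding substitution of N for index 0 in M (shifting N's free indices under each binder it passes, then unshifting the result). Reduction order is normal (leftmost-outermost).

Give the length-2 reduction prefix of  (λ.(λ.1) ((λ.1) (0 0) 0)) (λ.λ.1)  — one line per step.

  start: (λ.(λ.1) ((λ.1) (0 0) 0)) (λ.λ.1)
  [1] (λ.λ.λ.1) ((λ.λ.λ.1) ((λ.λ.1) (λ.λ.1)) (λ.λ.1))
  [2] λ.λ.1

Answer: after 2 steps: λ.λ.1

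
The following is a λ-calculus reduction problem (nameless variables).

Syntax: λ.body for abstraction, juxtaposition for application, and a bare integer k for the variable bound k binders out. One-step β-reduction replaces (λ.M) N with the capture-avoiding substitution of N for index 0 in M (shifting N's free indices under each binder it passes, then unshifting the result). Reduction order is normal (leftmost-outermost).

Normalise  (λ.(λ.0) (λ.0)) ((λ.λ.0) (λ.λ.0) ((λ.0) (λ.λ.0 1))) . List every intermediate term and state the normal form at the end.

  start: (λ.(λ.0) (λ.0)) ((λ.λ.0) (λ.λ.0) ((λ.0) (λ.λ.0 1)))
  →1  (λ.0) (λ.0)
  →2  λ.0

Answer: normal form = λ.0  (in 2 steps)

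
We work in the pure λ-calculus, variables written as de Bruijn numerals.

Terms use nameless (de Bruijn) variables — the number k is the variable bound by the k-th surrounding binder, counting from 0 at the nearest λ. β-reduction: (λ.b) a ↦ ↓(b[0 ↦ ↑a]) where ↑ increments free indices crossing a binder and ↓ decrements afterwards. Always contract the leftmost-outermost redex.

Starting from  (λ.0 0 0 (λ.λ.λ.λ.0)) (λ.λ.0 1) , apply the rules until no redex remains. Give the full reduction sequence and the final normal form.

  start: (λ.0 0 0 (λ.λ.λ.λ.0)) (λ.λ.0 1)
  step 1: (λ.λ.0 1) (λ.λ.0 1) (λ.λ.0 1) (λ.λ.λ.λ.0)
  step 2: (λ.0 (λ.λ.0 1)) (λ.λ.0 1) (λ.λ.λ.λ.0)
  step 3: (λ.λ.0 1) (λ.λ.0 1) (λ.λ.λ.λ.0)
  step 4: (λ.0 (λ.λ.0 1)) (λ.λ.λ.λ.0)
  step 5: (λ.λ.λ.λ.0) (λ.λ.0 1)
  step 6: λ.λ.λ.0

Answer: normal form = λ.λ.λ.0  (in 6 steps)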